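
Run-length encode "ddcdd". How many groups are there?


Input: ddcdd
Scanning for consecutive runs:
  Group 1: 'd' x 2 (positions 0-1)
  Group 2: 'c' x 1 (positions 2-2)
  Group 3: 'd' x 2 (positions 3-4)
Total groups: 3

3


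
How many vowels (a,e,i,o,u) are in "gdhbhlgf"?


Input: gdhbhlgf
Checking each character:
  'g' at position 0: consonant
  'd' at position 1: consonant
  'h' at position 2: consonant
  'b' at position 3: consonant
  'h' at position 4: consonant
  'l' at position 5: consonant
  'g' at position 6: consonant
  'f' at position 7: consonant
Total vowels: 0

0


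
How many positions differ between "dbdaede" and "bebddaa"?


Comparing "dbdaede" and "bebddaa" position by position:
  Position 0: 'd' vs 'b' => DIFFER
  Position 1: 'b' vs 'e' => DIFFER
  Position 2: 'd' vs 'b' => DIFFER
  Position 3: 'a' vs 'd' => DIFFER
  Position 4: 'e' vs 'd' => DIFFER
  Position 5: 'd' vs 'a' => DIFFER
  Position 6: 'e' vs 'a' => DIFFER
Positions that differ: 7

7


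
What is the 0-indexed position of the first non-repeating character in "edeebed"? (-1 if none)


Input: edeebed
Character frequencies:
  'b': 1
  'd': 2
  'e': 4
Scanning left to right for freq == 1:
  Position 0 ('e'): freq=4, skip
  Position 1 ('d'): freq=2, skip
  Position 2 ('e'): freq=4, skip
  Position 3 ('e'): freq=4, skip
  Position 4 ('b'): unique! => answer = 4

4


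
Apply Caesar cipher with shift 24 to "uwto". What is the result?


Caesar cipher: shift "uwto" by 24
  'u' (pos 20) + 24 = pos 18 = 's'
  'w' (pos 22) + 24 = pos 20 = 'u'
  't' (pos 19) + 24 = pos 17 = 'r'
  'o' (pos 14) + 24 = pos 12 = 'm'
Result: surm

surm


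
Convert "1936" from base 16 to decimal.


Input: "1936" in base 16
Positional expansion:
  Digit '1' (value 1) x 16^3 = 4096
  Digit '9' (value 9) x 16^2 = 2304
  Digit '3' (value 3) x 16^1 = 48
  Digit '6' (value 6) x 16^0 = 6
Sum = 6454

6454


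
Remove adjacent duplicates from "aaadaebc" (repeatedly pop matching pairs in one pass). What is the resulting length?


Input: aaadaebc
Stack-based adjacent duplicate removal:
  Read 'a': push. Stack: a
  Read 'a': matches stack top 'a' => pop. Stack: (empty)
  Read 'a': push. Stack: a
  Read 'd': push. Stack: ad
  Read 'a': push. Stack: ada
  Read 'e': push. Stack: adae
  Read 'b': push. Stack: adaeb
  Read 'c': push. Stack: adaebc
Final stack: "adaebc" (length 6)

6


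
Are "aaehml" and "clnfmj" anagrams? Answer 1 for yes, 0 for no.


Strings: "aaehml", "clnfmj"
Sorted first:  aaehlm
Sorted second: cfjlmn
Differ at position 0: 'a' vs 'c' => not anagrams

0


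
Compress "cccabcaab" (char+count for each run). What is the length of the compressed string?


Input: cccabcaab
Runs:
  'c' x 3 => "c3"
  'a' x 1 => "a1"
  'b' x 1 => "b1"
  'c' x 1 => "c1"
  'a' x 2 => "a2"
  'b' x 1 => "b1"
Compressed: "c3a1b1c1a2b1"
Compressed length: 12

12


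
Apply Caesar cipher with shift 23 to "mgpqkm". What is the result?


Caesar cipher: shift "mgpqkm" by 23
  'm' (pos 12) + 23 = pos 9 = 'j'
  'g' (pos 6) + 23 = pos 3 = 'd'
  'p' (pos 15) + 23 = pos 12 = 'm'
  'q' (pos 16) + 23 = pos 13 = 'n'
  'k' (pos 10) + 23 = pos 7 = 'h'
  'm' (pos 12) + 23 = pos 9 = 'j'
Result: jdmnhj

jdmnhj


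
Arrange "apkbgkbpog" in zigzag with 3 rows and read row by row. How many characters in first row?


Zigzag "apkbgkbpog" into 3 rows:
Placing characters:
  'a' => row 0
  'p' => row 1
  'k' => row 2
  'b' => row 1
  'g' => row 0
  'k' => row 1
  'b' => row 2
  'p' => row 1
  'o' => row 0
  'g' => row 1
Rows:
  Row 0: "ago"
  Row 1: "pbkpg"
  Row 2: "kb"
First row length: 3

3


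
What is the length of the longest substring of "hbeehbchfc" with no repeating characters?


Input: "hbeehbchfc"
Sliding window (track last position of each char):
  Position 0 ('h'): window [0,0] length 1 -- new best
  Position 1 ('b'): window [0,1] length 2 -- new best
  Position 2 ('e'): window [0,2] length 3 -- new best
  Position 3 ('e'): repeat (last at 2), move window start to 3
  Position 3 ('e'): window [3,3] length 1
  Position 4 ('h'): window [3,4] length 2
  Position 5 ('b'): window [3,5] length 3
  Position 6 ('c'): window [3,6] length 4 -- new best
  Position 7 ('h'): repeat (last at 4), move window start to 5
  Position 7 ('h'): window [5,7] length 3
  Position 8 ('f'): window [5,8] length 4
  Position 9 ('c'): repeat (last at 6), move window start to 7
  Position 9 ('c'): window [7,9] length 3
Longest substring with no repeats: "ehbc" with length 4

4


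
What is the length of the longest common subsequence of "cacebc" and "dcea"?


LCS of "cacebc" and "dcea"
DP table:
           d    c    e    a
      0    0    0    0    0
  c   0    0    1    1    1
  a   0    0    1    1    2
  c   0    0    1    1    2
  e   0    0    1    2    2
  b   0    0    1    2    2
  c   0    0    1    2    2
LCS length = dp[6][4] = 2

2


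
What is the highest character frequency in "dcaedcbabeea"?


Input: dcaedcbabeea
Character counts:
  'a': 3
  'b': 2
  'c': 2
  'd': 2
  'e': 3
Maximum frequency: 3

3


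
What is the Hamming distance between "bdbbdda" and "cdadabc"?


Comparing "bdbbdda" and "cdadabc" position by position:
  Position 0: 'b' vs 'c' => differ
  Position 1: 'd' vs 'd' => same
  Position 2: 'b' vs 'a' => differ
  Position 3: 'b' vs 'd' => differ
  Position 4: 'd' vs 'a' => differ
  Position 5: 'd' vs 'b' => differ
  Position 6: 'a' vs 'c' => differ
Total differences (Hamming distance): 6

6


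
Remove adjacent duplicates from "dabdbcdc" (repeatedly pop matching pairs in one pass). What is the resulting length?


Input: dabdbcdc
Stack-based adjacent duplicate removal:
  Read 'd': push. Stack: d
  Read 'a': push. Stack: da
  Read 'b': push. Stack: dab
  Read 'd': push. Stack: dabd
  Read 'b': push. Stack: dabdb
  Read 'c': push. Stack: dabdbc
  Read 'd': push. Stack: dabdbcd
  Read 'c': push. Stack: dabdbcdc
Final stack: "dabdbcdc" (length 8)

8


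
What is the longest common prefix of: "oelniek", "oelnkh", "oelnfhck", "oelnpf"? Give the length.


Words: oelniek, oelnkh, oelnfhck, oelnpf
  Position 0: all 'o' => match
  Position 1: all 'e' => match
  Position 2: all 'l' => match
  Position 3: all 'n' => match
  Position 4: ('i', 'k', 'f', 'p') => mismatch, stop
LCP = "oeln" (length 4)

4


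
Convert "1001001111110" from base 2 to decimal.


Input: "1001001111110" in base 2
Positional expansion:
  Digit '1' (value 1) x 2^12 = 4096
  Digit '0' (value 0) x 2^11 = 0
  Digit '0' (value 0) x 2^10 = 0
  Digit '1' (value 1) x 2^9 = 512
  Digit '0' (value 0) x 2^8 = 0
  Digit '0' (value 0) x 2^7 = 0
  Digit '1' (value 1) x 2^6 = 64
  Digit '1' (value 1) x 2^5 = 32
  Digit '1' (value 1) x 2^4 = 16
  Digit '1' (value 1) x 2^3 = 8
  Digit '1' (value 1) x 2^2 = 4
  Digit '1' (value 1) x 2^1 = 2
  Digit '0' (value 0) x 2^0 = 0
Sum = 4734

4734


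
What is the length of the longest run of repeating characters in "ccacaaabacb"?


Input: "ccacaaabacb"
Scanning for longest run:
  Position 1 ('c'): continues run of 'c', length=2
  Position 2 ('a'): new char, reset run to 1
  Position 3 ('c'): new char, reset run to 1
  Position 4 ('a'): new char, reset run to 1
  Position 5 ('a'): continues run of 'a', length=2
  Position 6 ('a'): continues run of 'a', length=3
  Position 7 ('b'): new char, reset run to 1
  Position 8 ('a'): new char, reset run to 1
  Position 9 ('c'): new char, reset run to 1
  Position 10 ('b'): new char, reset run to 1
Longest run: 'a' with length 3

3


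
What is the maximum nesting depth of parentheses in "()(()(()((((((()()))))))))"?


Input: "()(()(()((((((()()))))))))"
Tracking depth:
  Position 0 '(': depth becomes 1
  Position 1 ')': depth becomes 0
  Position 2 '(': depth becomes 1
  Position 3 '(': depth becomes 2
  Position 4 ')': depth becomes 1
  Position 5 '(': depth becomes 2
  Position 6 '(': depth becomes 3
  Position 7 ')': depth becomes 2
  Position 8 '(': depth becomes 3
  Position 9 '(': depth becomes 4
  Position 10 '(': depth becomes 5
  Position 11 '(': depth becomes 6
  Position 12 '(': depth becomes 7
  Position 13 '(': depth becomes 8
  Position 14 '(': depth becomes 9
  Position 15 ')': depth becomes 8
  Position 16 '(': depth becomes 9
  Position 17 ')': depth becomes 8
  Position 18 ')': depth becomes 7
  Position 19 ')': depth becomes 6
  Position 20 ')': depth becomes 5
  Position 21 ')': depth becomes 4
  Position 22 ')': depth becomes 3
  Position 23 ')': depth becomes 2
  Position 24 ')': depth becomes 1
  Position 25 ')': depth becomes 0
Maximum depth reached: 9

9


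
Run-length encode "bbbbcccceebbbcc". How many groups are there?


Input: bbbbcccceebbbcc
Scanning for consecutive runs:
  Group 1: 'b' x 4 (positions 0-3)
  Group 2: 'c' x 4 (positions 4-7)
  Group 3: 'e' x 2 (positions 8-9)
  Group 4: 'b' x 3 (positions 10-12)
  Group 5: 'c' x 2 (positions 13-14)
Total groups: 5

5


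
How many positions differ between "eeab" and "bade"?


Comparing "eeab" and "bade" position by position:
  Position 0: 'e' vs 'b' => DIFFER
  Position 1: 'e' vs 'a' => DIFFER
  Position 2: 'a' vs 'd' => DIFFER
  Position 3: 'b' vs 'e' => DIFFER
Positions that differ: 4

4


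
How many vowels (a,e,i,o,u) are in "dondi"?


Input: dondi
Checking each character:
  'd' at position 0: consonant
  'o' at position 1: vowel (running total: 1)
  'n' at position 2: consonant
  'd' at position 3: consonant
  'i' at position 4: vowel (running total: 2)
Total vowels: 2

2


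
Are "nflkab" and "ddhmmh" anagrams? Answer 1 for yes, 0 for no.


Strings: "nflkab", "ddhmmh"
Sorted first:  abfkln
Sorted second: ddhhmm
Differ at position 0: 'a' vs 'd' => not anagrams

0


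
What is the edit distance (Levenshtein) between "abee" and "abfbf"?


Computing edit distance: "abee" -> "abfbf"
DP table:
           a    b    f    b    f
      0    1    2    3    4    5
  a   1    0    1    2    3    4
  b   2    1    0    1    2    3
  e   3    2    1    1    2    3
  e   4    3    2    2    2    3
Edit distance = dp[4][5] = 3

3


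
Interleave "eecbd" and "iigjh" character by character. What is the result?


Interleaving "eecbd" and "iigjh":
  Position 0: 'e' from first, 'i' from second => "ei"
  Position 1: 'e' from first, 'i' from second => "ei"
  Position 2: 'c' from first, 'g' from second => "cg"
  Position 3: 'b' from first, 'j' from second => "bj"
  Position 4: 'd' from first, 'h' from second => "dh"
Result: eieicgbjdh

eieicgbjdh


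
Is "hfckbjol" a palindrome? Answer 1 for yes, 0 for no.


Input: hfckbjol
Reversed: lojbkcfh
  Compare pos 0 ('h') with pos 7 ('l'): MISMATCH
  Compare pos 1 ('f') with pos 6 ('o'): MISMATCH
  Compare pos 2 ('c') with pos 5 ('j'): MISMATCH
  Compare pos 3 ('k') with pos 4 ('b'): MISMATCH
Result: not a palindrome

0


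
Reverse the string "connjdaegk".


Input: connjdaegk
Reading characters right to left:
  Position 9: 'k'
  Position 8: 'g'
  Position 7: 'e'
  Position 6: 'a'
  Position 5: 'd'
  Position 4: 'j'
  Position 3: 'n'
  Position 2: 'n'
  Position 1: 'o'
  Position 0: 'c'
Reversed: kgeadjnnoc

kgeadjnnoc


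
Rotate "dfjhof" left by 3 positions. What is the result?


Input: "dfjhof", rotate left by 3
First 3 characters: "dfj"
Remaining characters: "hof"
Concatenate remaining + first: "hof" + "dfj" = "hofdfj"

hofdfj


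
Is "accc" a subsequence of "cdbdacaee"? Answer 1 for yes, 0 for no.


Check if "accc" is a subsequence of "cdbdacaee"
Greedy scan:
  Position 0 ('c'): no match needed
  Position 1 ('d'): no match needed
  Position 2 ('b'): no match needed
  Position 3 ('d'): no match needed
  Position 4 ('a'): matches sub[0] = 'a'
  Position 5 ('c'): matches sub[1] = 'c'
  Position 6 ('a'): no match needed
  Position 7 ('e'): no match needed
  Position 8 ('e'): no match needed
Only matched 2/4 characters => not a subsequence

0


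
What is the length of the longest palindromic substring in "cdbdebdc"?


Input: "cdbdebdc"
Checking substrings for palindromes:
  [1:4] "dbd" (len 3) => palindrome
Longest palindromic substring: "dbd" with length 3

3


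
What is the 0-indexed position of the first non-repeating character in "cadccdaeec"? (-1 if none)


Input: cadccdaeec
Character frequencies:
  'a': 2
  'c': 4
  'd': 2
  'e': 2
Scanning left to right for freq == 1:
  Position 0 ('c'): freq=4, skip
  Position 1 ('a'): freq=2, skip
  Position 2 ('d'): freq=2, skip
  Position 3 ('c'): freq=4, skip
  Position 4 ('c'): freq=4, skip
  Position 5 ('d'): freq=2, skip
  Position 6 ('a'): freq=2, skip
  Position 7 ('e'): freq=2, skip
  Position 8 ('e'): freq=2, skip
  Position 9 ('c'): freq=4, skip
  No unique character found => answer = -1

-1


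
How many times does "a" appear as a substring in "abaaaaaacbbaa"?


Searching for "a" in "abaaaaaacbbaa"
Scanning each position:
  Position 0: "a" => MATCH
  Position 1: "b" => no
  Position 2: "a" => MATCH
  Position 3: "a" => MATCH
  Position 4: "a" => MATCH
  Position 5: "a" => MATCH
  Position 6: "a" => MATCH
  Position 7: "a" => MATCH
  Position 8: "c" => no
  Position 9: "b" => no
  Position 10: "b" => no
  Position 11: "a" => MATCH
  Position 12: "a" => MATCH
Total occurrences: 9

9


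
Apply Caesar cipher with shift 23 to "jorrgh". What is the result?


Caesar cipher: shift "jorrgh" by 23
  'j' (pos 9) + 23 = pos 6 = 'g'
  'o' (pos 14) + 23 = pos 11 = 'l'
  'r' (pos 17) + 23 = pos 14 = 'o'
  'r' (pos 17) + 23 = pos 14 = 'o'
  'g' (pos 6) + 23 = pos 3 = 'd'
  'h' (pos 7) + 23 = pos 4 = 'e'
Result: gloode

gloode


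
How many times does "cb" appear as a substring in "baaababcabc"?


Searching for "cb" in "baaababcabc"
Scanning each position:
  Position 0: "ba" => no
  Position 1: "aa" => no
  Position 2: "aa" => no
  Position 3: "ab" => no
  Position 4: "ba" => no
  Position 5: "ab" => no
  Position 6: "bc" => no
  Position 7: "ca" => no
  Position 8: "ab" => no
  Position 9: "bc" => no
Total occurrences: 0

0


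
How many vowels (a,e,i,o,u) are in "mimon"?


Input: mimon
Checking each character:
  'm' at position 0: consonant
  'i' at position 1: vowel (running total: 1)
  'm' at position 2: consonant
  'o' at position 3: vowel (running total: 2)
  'n' at position 4: consonant
Total vowels: 2

2


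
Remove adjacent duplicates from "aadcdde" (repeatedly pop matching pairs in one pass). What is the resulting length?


Input: aadcdde
Stack-based adjacent duplicate removal:
  Read 'a': push. Stack: a
  Read 'a': matches stack top 'a' => pop. Stack: (empty)
  Read 'd': push. Stack: d
  Read 'c': push. Stack: dc
  Read 'd': push. Stack: dcd
  Read 'd': matches stack top 'd' => pop. Stack: dc
  Read 'e': push. Stack: dce
Final stack: "dce" (length 3)

3


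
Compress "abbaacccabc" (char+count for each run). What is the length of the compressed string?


Input: abbaacccabc
Runs:
  'a' x 1 => "a1"
  'b' x 2 => "b2"
  'a' x 2 => "a2"
  'c' x 3 => "c3"
  'a' x 1 => "a1"
  'b' x 1 => "b1"
  'c' x 1 => "c1"
Compressed: "a1b2a2c3a1b1c1"
Compressed length: 14

14


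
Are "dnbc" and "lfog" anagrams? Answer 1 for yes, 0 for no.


Strings: "dnbc", "lfog"
Sorted first:  bcdn
Sorted second: fglo
Differ at position 0: 'b' vs 'f' => not anagrams

0


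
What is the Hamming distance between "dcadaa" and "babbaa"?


Comparing "dcadaa" and "babbaa" position by position:
  Position 0: 'd' vs 'b' => differ
  Position 1: 'c' vs 'a' => differ
  Position 2: 'a' vs 'b' => differ
  Position 3: 'd' vs 'b' => differ
  Position 4: 'a' vs 'a' => same
  Position 5: 'a' vs 'a' => same
Total differences (Hamming distance): 4

4


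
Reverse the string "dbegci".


Input: dbegci
Reading characters right to left:
  Position 5: 'i'
  Position 4: 'c'
  Position 3: 'g'
  Position 2: 'e'
  Position 1: 'b'
  Position 0: 'd'
Reversed: icgebd

icgebd


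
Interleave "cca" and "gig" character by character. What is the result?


Interleaving "cca" and "gig":
  Position 0: 'c' from first, 'g' from second => "cg"
  Position 1: 'c' from first, 'i' from second => "ci"
  Position 2: 'a' from first, 'g' from second => "ag"
Result: cgciag

cgciag


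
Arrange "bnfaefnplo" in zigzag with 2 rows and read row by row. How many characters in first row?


Zigzag "bnfaefnplo" into 2 rows:
Placing characters:
  'b' => row 0
  'n' => row 1
  'f' => row 0
  'a' => row 1
  'e' => row 0
  'f' => row 1
  'n' => row 0
  'p' => row 1
  'l' => row 0
  'o' => row 1
Rows:
  Row 0: "bfenl"
  Row 1: "nafpo"
First row length: 5

5


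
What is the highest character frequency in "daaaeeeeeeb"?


Input: daaaeeeeeeb
Character counts:
  'a': 3
  'b': 1
  'd': 1
  'e': 6
Maximum frequency: 6

6


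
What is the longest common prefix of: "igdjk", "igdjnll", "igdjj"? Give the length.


Words: igdjk, igdjnll, igdjj
  Position 0: all 'i' => match
  Position 1: all 'g' => match
  Position 2: all 'd' => match
  Position 3: all 'j' => match
  Position 4: ('k', 'n', 'j') => mismatch, stop
LCP = "igdj" (length 4)

4


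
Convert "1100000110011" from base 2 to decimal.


Input: "1100000110011" in base 2
Positional expansion:
  Digit '1' (value 1) x 2^12 = 4096
  Digit '1' (value 1) x 2^11 = 2048
  Digit '0' (value 0) x 2^10 = 0
  Digit '0' (value 0) x 2^9 = 0
  Digit '0' (value 0) x 2^8 = 0
  Digit '0' (value 0) x 2^7 = 0
  Digit '0' (value 0) x 2^6 = 0
  Digit '1' (value 1) x 2^5 = 32
  Digit '1' (value 1) x 2^4 = 16
  Digit '0' (value 0) x 2^3 = 0
  Digit '0' (value 0) x 2^2 = 0
  Digit '1' (value 1) x 2^1 = 2
  Digit '1' (value 1) x 2^0 = 1
Sum = 6195

6195


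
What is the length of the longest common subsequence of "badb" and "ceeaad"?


LCS of "badb" and "ceeaad"
DP table:
           c    e    e    a    a    d
      0    0    0    0    0    0    0
  b   0    0    0    0    0    0    0
  a   0    0    0    0    1    1    1
  d   0    0    0    0    1    1    2
  b   0    0    0    0    1    1    2
LCS length = dp[4][6] = 2

2


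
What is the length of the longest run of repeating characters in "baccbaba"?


Input: "baccbaba"
Scanning for longest run:
  Position 1 ('a'): new char, reset run to 1
  Position 2 ('c'): new char, reset run to 1
  Position 3 ('c'): continues run of 'c', length=2
  Position 4 ('b'): new char, reset run to 1
  Position 5 ('a'): new char, reset run to 1
  Position 6 ('b'): new char, reset run to 1
  Position 7 ('a'): new char, reset run to 1
Longest run: 'c' with length 2

2


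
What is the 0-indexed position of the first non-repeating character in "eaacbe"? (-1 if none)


Input: eaacbe
Character frequencies:
  'a': 2
  'b': 1
  'c': 1
  'e': 2
Scanning left to right for freq == 1:
  Position 0 ('e'): freq=2, skip
  Position 1 ('a'): freq=2, skip
  Position 2 ('a'): freq=2, skip
  Position 3 ('c'): unique! => answer = 3

3


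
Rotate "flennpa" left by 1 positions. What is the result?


Input: "flennpa", rotate left by 1
First 1 characters: "f"
Remaining characters: "lennpa"
Concatenate remaining + first: "lennpa" + "f" = "lennpaf"

lennpaf


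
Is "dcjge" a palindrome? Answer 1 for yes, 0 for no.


Input: dcjge
Reversed: egjcd
  Compare pos 0 ('d') with pos 4 ('e'): MISMATCH
  Compare pos 1 ('c') with pos 3 ('g'): MISMATCH
Result: not a palindrome

0


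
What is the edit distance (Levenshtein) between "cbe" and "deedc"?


Computing edit distance: "cbe" -> "deedc"
DP table:
           d    e    e    d    c
      0    1    2    3    4    5
  c   1    1    2    3    4    4
  b   2    2    2    3    4    5
  e   3    3    2    2    3    4
Edit distance = dp[3][5] = 4

4


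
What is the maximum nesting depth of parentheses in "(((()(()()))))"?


Input: "(((()(()()))))"
Tracking depth:
  Position 0 '(': depth becomes 1
  Position 1 '(': depth becomes 2
  Position 2 '(': depth becomes 3
  Position 3 '(': depth becomes 4
  Position 4 ')': depth becomes 3
  Position 5 '(': depth becomes 4
  Position 6 '(': depth becomes 5
  Position 7 ')': depth becomes 4
  Position 8 '(': depth becomes 5
  Position 9 ')': depth becomes 4
  Position 10 ')': depth becomes 3
  Position 11 ')': depth becomes 2
  Position 12 ')': depth becomes 1
  Position 13 ')': depth becomes 0
Maximum depth reached: 5

5


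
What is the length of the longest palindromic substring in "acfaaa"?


Input: "acfaaa"
Checking substrings for palindromes:
  [3:6] "aaa" (len 3) => palindrome
  [3:5] "aa" (len 2) => palindrome
  [4:6] "aa" (len 2) => palindrome
Longest palindromic substring: "aaa" with length 3

3


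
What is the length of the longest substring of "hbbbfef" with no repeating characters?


Input: "hbbbfef"
Sliding window (track last position of each char):
  Position 0 ('h'): window [0,0] length 1 -- new best
  Position 1 ('b'): window [0,1] length 2 -- new best
  Position 2 ('b'): repeat (last at 1), move window start to 2
  Position 2 ('b'): window [2,2] length 1
  Position 3 ('b'): repeat (last at 2), move window start to 3
  Position 3 ('b'): window [3,3] length 1
  Position 4 ('f'): window [3,4] length 2
  Position 5 ('e'): window [3,5] length 3 -- new best
  Position 6 ('f'): repeat (last at 4), move window start to 5
  Position 6 ('f'): window [5,6] length 2
Longest substring with no repeats: "bfe" with length 3

3


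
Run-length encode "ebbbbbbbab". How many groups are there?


Input: ebbbbbbbab
Scanning for consecutive runs:
  Group 1: 'e' x 1 (positions 0-0)
  Group 2: 'b' x 7 (positions 1-7)
  Group 3: 'a' x 1 (positions 8-8)
  Group 4: 'b' x 1 (positions 9-9)
Total groups: 4

4


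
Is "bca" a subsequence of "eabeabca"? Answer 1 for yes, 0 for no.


Check if "bca" is a subsequence of "eabeabca"
Greedy scan:
  Position 0 ('e'): no match needed
  Position 1 ('a'): no match needed
  Position 2 ('b'): matches sub[0] = 'b'
  Position 3 ('e'): no match needed
  Position 4 ('a'): no match needed
  Position 5 ('b'): no match needed
  Position 6 ('c'): matches sub[1] = 'c'
  Position 7 ('a'): matches sub[2] = 'a'
All 3 characters matched => is a subsequence

1


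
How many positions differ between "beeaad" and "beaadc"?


Comparing "beeaad" and "beaadc" position by position:
  Position 0: 'b' vs 'b' => same
  Position 1: 'e' vs 'e' => same
  Position 2: 'e' vs 'a' => DIFFER
  Position 3: 'a' vs 'a' => same
  Position 4: 'a' vs 'd' => DIFFER
  Position 5: 'd' vs 'c' => DIFFER
Positions that differ: 3

3


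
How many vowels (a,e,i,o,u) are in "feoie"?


Input: feoie
Checking each character:
  'f' at position 0: consonant
  'e' at position 1: vowel (running total: 1)
  'o' at position 2: vowel (running total: 2)
  'i' at position 3: vowel (running total: 3)
  'e' at position 4: vowel (running total: 4)
Total vowels: 4

4


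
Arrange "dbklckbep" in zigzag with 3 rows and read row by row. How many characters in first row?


Zigzag "dbklckbep" into 3 rows:
Placing characters:
  'd' => row 0
  'b' => row 1
  'k' => row 2
  'l' => row 1
  'c' => row 0
  'k' => row 1
  'b' => row 2
  'e' => row 1
  'p' => row 0
Rows:
  Row 0: "dcp"
  Row 1: "blke"
  Row 2: "kb"
First row length: 3

3


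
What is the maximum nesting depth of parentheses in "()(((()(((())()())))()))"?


Input: "()(((()(((())()())))()))"
Tracking depth:
  Position 0 '(': depth becomes 1
  Position 1 ')': depth becomes 0
  Position 2 '(': depth becomes 1
  Position 3 '(': depth becomes 2
  Position 4 '(': depth becomes 3
  Position 5 '(': depth becomes 4
  Position 6 ')': depth becomes 3
  Position 7 '(': depth becomes 4
  Position 8 '(': depth becomes 5
  Position 9 '(': depth becomes 6
  Position 10 '(': depth becomes 7
  Position 11 ')': depth becomes 6
  Position 12 ')': depth becomes 5
  Position 13 '(': depth becomes 6
  Position 14 ')': depth becomes 5
  Position 15 '(': depth becomes 6
  Position 16 ')': depth becomes 5
  Position 17 ')': depth becomes 4
  Position 18 ')': depth becomes 3
  Position 19 ')': depth becomes 2
  Position 20 '(': depth becomes 3
  Position 21 ')': depth becomes 2
  Position 22 ')': depth becomes 1
  Position 23 ')': depth becomes 0
Maximum depth reached: 7

7


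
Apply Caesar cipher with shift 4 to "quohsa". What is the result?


Caesar cipher: shift "quohsa" by 4
  'q' (pos 16) + 4 = pos 20 = 'u'
  'u' (pos 20) + 4 = pos 24 = 'y'
  'o' (pos 14) + 4 = pos 18 = 's'
  'h' (pos 7) + 4 = pos 11 = 'l'
  's' (pos 18) + 4 = pos 22 = 'w'
  'a' (pos 0) + 4 = pos 4 = 'e'
Result: uyslwe

uyslwe


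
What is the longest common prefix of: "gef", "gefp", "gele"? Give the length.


Words: gef, gefp, gele
  Position 0: all 'g' => match
  Position 1: all 'e' => match
  Position 2: ('f', 'f', 'l') => mismatch, stop
LCP = "ge" (length 2)

2


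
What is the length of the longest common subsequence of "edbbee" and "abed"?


LCS of "edbbee" and "abed"
DP table:
           a    b    e    d
      0    0    0    0    0
  e   0    0    0    1    1
  d   0    0    0    1    2
  b   0    0    1    1    2
  b   0    0    1    1    2
  e   0    0    1    2    2
  e   0    0    1    2    2
LCS length = dp[6][4] = 2

2


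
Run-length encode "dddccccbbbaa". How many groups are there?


Input: dddccccbbbaa
Scanning for consecutive runs:
  Group 1: 'd' x 3 (positions 0-2)
  Group 2: 'c' x 4 (positions 3-6)
  Group 3: 'b' x 3 (positions 7-9)
  Group 4: 'a' x 2 (positions 10-11)
Total groups: 4

4


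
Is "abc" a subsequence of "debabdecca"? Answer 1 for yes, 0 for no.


Check if "abc" is a subsequence of "debabdecca"
Greedy scan:
  Position 0 ('d'): no match needed
  Position 1 ('e'): no match needed
  Position 2 ('b'): no match needed
  Position 3 ('a'): matches sub[0] = 'a'
  Position 4 ('b'): matches sub[1] = 'b'
  Position 5 ('d'): no match needed
  Position 6 ('e'): no match needed
  Position 7 ('c'): matches sub[2] = 'c'
  Position 8 ('c'): no match needed
  Position 9 ('a'): no match needed
All 3 characters matched => is a subsequence

1


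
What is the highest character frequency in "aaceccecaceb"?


Input: aaceccecaceb
Character counts:
  'a': 3
  'b': 1
  'c': 5
  'e': 3
Maximum frequency: 5

5


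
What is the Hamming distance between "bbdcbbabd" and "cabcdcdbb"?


Comparing "bbdcbbabd" and "cabcdcdbb" position by position:
  Position 0: 'b' vs 'c' => differ
  Position 1: 'b' vs 'a' => differ
  Position 2: 'd' vs 'b' => differ
  Position 3: 'c' vs 'c' => same
  Position 4: 'b' vs 'd' => differ
  Position 5: 'b' vs 'c' => differ
  Position 6: 'a' vs 'd' => differ
  Position 7: 'b' vs 'b' => same
  Position 8: 'd' vs 'b' => differ
Total differences (Hamming distance): 7

7


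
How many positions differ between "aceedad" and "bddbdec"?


Comparing "aceedad" and "bddbdec" position by position:
  Position 0: 'a' vs 'b' => DIFFER
  Position 1: 'c' vs 'd' => DIFFER
  Position 2: 'e' vs 'd' => DIFFER
  Position 3: 'e' vs 'b' => DIFFER
  Position 4: 'd' vs 'd' => same
  Position 5: 'a' vs 'e' => DIFFER
  Position 6: 'd' vs 'c' => DIFFER
Positions that differ: 6

6


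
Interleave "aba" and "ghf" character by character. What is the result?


Interleaving "aba" and "ghf":
  Position 0: 'a' from first, 'g' from second => "ag"
  Position 1: 'b' from first, 'h' from second => "bh"
  Position 2: 'a' from first, 'f' from second => "af"
Result: agbhaf

agbhaf


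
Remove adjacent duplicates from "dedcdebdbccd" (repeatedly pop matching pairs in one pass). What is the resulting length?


Input: dedcdebdbccd
Stack-based adjacent duplicate removal:
  Read 'd': push. Stack: d
  Read 'e': push. Stack: de
  Read 'd': push. Stack: ded
  Read 'c': push. Stack: dedc
  Read 'd': push. Stack: dedcd
  Read 'e': push. Stack: dedcde
  Read 'b': push. Stack: dedcdeb
  Read 'd': push. Stack: dedcdebd
  Read 'b': push. Stack: dedcdebdb
  Read 'c': push. Stack: dedcdebdbc
  Read 'c': matches stack top 'c' => pop. Stack: dedcdebdb
  Read 'd': push. Stack: dedcdebdbd
Final stack: "dedcdebdbd" (length 10)

10


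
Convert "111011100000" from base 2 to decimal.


Input: "111011100000" in base 2
Positional expansion:
  Digit '1' (value 1) x 2^11 = 2048
  Digit '1' (value 1) x 2^10 = 1024
  Digit '1' (value 1) x 2^9 = 512
  Digit '0' (value 0) x 2^8 = 0
  Digit '1' (value 1) x 2^7 = 128
  Digit '1' (value 1) x 2^6 = 64
  Digit '1' (value 1) x 2^5 = 32
  Digit '0' (value 0) x 2^4 = 0
  Digit '0' (value 0) x 2^3 = 0
  Digit '0' (value 0) x 2^2 = 0
  Digit '0' (value 0) x 2^1 = 0
  Digit '0' (value 0) x 2^0 = 0
Sum = 3808

3808


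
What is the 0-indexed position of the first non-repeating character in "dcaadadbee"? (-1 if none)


Input: dcaadadbee
Character frequencies:
  'a': 3
  'b': 1
  'c': 1
  'd': 3
  'e': 2
Scanning left to right for freq == 1:
  Position 0 ('d'): freq=3, skip
  Position 1 ('c'): unique! => answer = 1

1


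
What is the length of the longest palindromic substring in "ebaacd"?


Input: "ebaacd"
Checking substrings for palindromes:
  [2:4] "aa" (len 2) => palindrome
Longest palindromic substring: "aa" with length 2

2


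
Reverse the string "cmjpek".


Input: cmjpek
Reading characters right to left:
  Position 5: 'k'
  Position 4: 'e'
  Position 3: 'p'
  Position 2: 'j'
  Position 1: 'm'
  Position 0: 'c'
Reversed: kepjmc

kepjmc


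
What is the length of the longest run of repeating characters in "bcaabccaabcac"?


Input: "bcaabccaabcac"
Scanning for longest run:
  Position 1 ('c'): new char, reset run to 1
  Position 2 ('a'): new char, reset run to 1
  Position 3 ('a'): continues run of 'a', length=2
  Position 4 ('b'): new char, reset run to 1
  Position 5 ('c'): new char, reset run to 1
  Position 6 ('c'): continues run of 'c', length=2
  Position 7 ('a'): new char, reset run to 1
  Position 8 ('a'): continues run of 'a', length=2
  Position 9 ('b'): new char, reset run to 1
  Position 10 ('c'): new char, reset run to 1
  Position 11 ('a'): new char, reset run to 1
  Position 12 ('c'): new char, reset run to 1
Longest run: 'a' with length 2

2


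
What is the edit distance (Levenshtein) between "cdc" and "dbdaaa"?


Computing edit distance: "cdc" -> "dbdaaa"
DP table:
           d    b    d    a    a    a
      0    1    2    3    4    5    6
  c   1    1    2    3    4    5    6
  d   2    1    2    2    3    4    5
  c   3    2    2    3    3    4    5
Edit distance = dp[3][6] = 5

5


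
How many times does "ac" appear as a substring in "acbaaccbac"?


Searching for "ac" in "acbaaccbac"
Scanning each position:
  Position 0: "ac" => MATCH
  Position 1: "cb" => no
  Position 2: "ba" => no
  Position 3: "aa" => no
  Position 4: "ac" => MATCH
  Position 5: "cc" => no
  Position 6: "cb" => no
  Position 7: "ba" => no
  Position 8: "ac" => MATCH
Total occurrences: 3

3


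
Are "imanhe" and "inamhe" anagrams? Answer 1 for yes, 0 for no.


Strings: "imanhe", "inamhe"
Sorted first:  aehimn
Sorted second: aehimn
Sorted forms match => anagrams

1


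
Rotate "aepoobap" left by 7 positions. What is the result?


Input: "aepoobap", rotate left by 7
First 7 characters: "aepooba"
Remaining characters: "p"
Concatenate remaining + first: "p" + "aepooba" = "paepooba"

paepooba


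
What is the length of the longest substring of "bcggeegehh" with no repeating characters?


Input: "bcggeegehh"
Sliding window (track last position of each char):
  Position 0 ('b'): window [0,0] length 1 -- new best
  Position 1 ('c'): window [0,1] length 2 -- new best
  Position 2 ('g'): window [0,2] length 3 -- new best
  Position 3 ('g'): repeat (last at 2), move window start to 3
  Position 3 ('g'): window [3,3] length 1
  Position 4 ('e'): window [3,4] length 2
  Position 5 ('e'): repeat (last at 4), move window start to 5
  Position 5 ('e'): window [5,5] length 1
  Position 6 ('g'): window [5,6] length 2
  Position 7 ('e'): repeat (last at 5), move window start to 6
  Position 7 ('e'): window [6,7] length 2
  Position 8 ('h'): window [6,8] length 3
  Position 9 ('h'): repeat (last at 8), move window start to 9
  Position 9 ('h'): window [9,9] length 1
Longest substring with no repeats: "bcg" with length 3

3


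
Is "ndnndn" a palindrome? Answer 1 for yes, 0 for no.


Input: ndnndn
Reversed: ndnndn
  Compare pos 0 ('n') with pos 5 ('n'): match
  Compare pos 1 ('d') with pos 4 ('d'): match
  Compare pos 2 ('n') with pos 3 ('n'): match
Result: palindrome

1


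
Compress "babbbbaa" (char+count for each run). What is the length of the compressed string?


Input: babbbbaa
Runs:
  'b' x 1 => "b1"
  'a' x 1 => "a1"
  'b' x 4 => "b4"
  'a' x 2 => "a2"
Compressed: "b1a1b4a2"
Compressed length: 8

8


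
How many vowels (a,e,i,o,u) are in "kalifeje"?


Input: kalifeje
Checking each character:
  'k' at position 0: consonant
  'a' at position 1: vowel (running total: 1)
  'l' at position 2: consonant
  'i' at position 3: vowel (running total: 2)
  'f' at position 4: consonant
  'e' at position 5: vowel (running total: 3)
  'j' at position 6: consonant
  'e' at position 7: vowel (running total: 4)
Total vowels: 4

4


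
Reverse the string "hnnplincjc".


Input: hnnplincjc
Reading characters right to left:
  Position 9: 'c'
  Position 8: 'j'
  Position 7: 'c'
  Position 6: 'n'
  Position 5: 'i'
  Position 4: 'l'
  Position 3: 'p'
  Position 2: 'n'
  Position 1: 'n'
  Position 0: 'h'
Reversed: cjcnilpnnh

cjcnilpnnh


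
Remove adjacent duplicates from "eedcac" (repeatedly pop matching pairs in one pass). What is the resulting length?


Input: eedcac
Stack-based adjacent duplicate removal:
  Read 'e': push. Stack: e
  Read 'e': matches stack top 'e' => pop. Stack: (empty)
  Read 'd': push. Stack: d
  Read 'c': push. Stack: dc
  Read 'a': push. Stack: dca
  Read 'c': push. Stack: dcac
Final stack: "dcac" (length 4)

4


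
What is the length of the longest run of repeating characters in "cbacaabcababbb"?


Input: "cbacaabcababbb"
Scanning for longest run:
  Position 1 ('b'): new char, reset run to 1
  Position 2 ('a'): new char, reset run to 1
  Position 3 ('c'): new char, reset run to 1
  Position 4 ('a'): new char, reset run to 1
  Position 5 ('a'): continues run of 'a', length=2
  Position 6 ('b'): new char, reset run to 1
  Position 7 ('c'): new char, reset run to 1
  Position 8 ('a'): new char, reset run to 1
  Position 9 ('b'): new char, reset run to 1
  Position 10 ('a'): new char, reset run to 1
  Position 11 ('b'): new char, reset run to 1
  Position 12 ('b'): continues run of 'b', length=2
  Position 13 ('b'): continues run of 'b', length=3
Longest run: 'b' with length 3

3


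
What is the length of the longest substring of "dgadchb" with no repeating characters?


Input: "dgadchb"
Sliding window (track last position of each char):
  Position 0 ('d'): window [0,0] length 1 -- new best
  Position 1 ('g'): window [0,1] length 2 -- new best
  Position 2 ('a'): window [0,2] length 3 -- new best
  Position 3 ('d'): repeat (last at 0), move window start to 1
  Position 3 ('d'): window [1,3] length 3
  Position 4 ('c'): window [1,4] length 4 -- new best
  Position 5 ('h'): window [1,5] length 5 -- new best
  Position 6 ('b'): window [1,6] length 6 -- new best
Longest substring with no repeats: "gadchb" with length 6

6


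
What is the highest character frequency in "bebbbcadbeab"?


Input: bebbbcadbeab
Character counts:
  'a': 2
  'b': 6
  'c': 1
  'd': 1
  'e': 2
Maximum frequency: 6

6


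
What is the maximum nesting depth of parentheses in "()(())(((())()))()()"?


Input: "()(())(((())()))()()"
Tracking depth:
  Position 0 '(': depth becomes 1
  Position 1 ')': depth becomes 0
  Position 2 '(': depth becomes 1
  Position 3 '(': depth becomes 2
  Position 4 ')': depth becomes 1
  Position 5 ')': depth becomes 0
  Position 6 '(': depth becomes 1
  Position 7 '(': depth becomes 2
  Position 8 '(': depth becomes 3
  Position 9 '(': depth becomes 4
  Position 10 ')': depth becomes 3
  Position 11 ')': depth becomes 2
  Position 12 '(': depth becomes 3
  Position 13 ')': depth becomes 2
  Position 14 ')': depth becomes 1
  Position 15 ')': depth becomes 0
  Position 16 '(': depth becomes 1
  Position 17 ')': depth becomes 0
  Position 18 '(': depth becomes 1
  Position 19 ')': depth becomes 0
Maximum depth reached: 4

4


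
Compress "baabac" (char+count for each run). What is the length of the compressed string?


Input: baabac
Runs:
  'b' x 1 => "b1"
  'a' x 2 => "a2"
  'b' x 1 => "b1"
  'a' x 1 => "a1"
  'c' x 1 => "c1"
Compressed: "b1a2b1a1c1"
Compressed length: 10

10


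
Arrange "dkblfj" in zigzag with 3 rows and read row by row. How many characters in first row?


Zigzag "dkblfj" into 3 rows:
Placing characters:
  'd' => row 0
  'k' => row 1
  'b' => row 2
  'l' => row 1
  'f' => row 0
  'j' => row 1
Rows:
  Row 0: "df"
  Row 1: "klj"
  Row 2: "b"
First row length: 2

2


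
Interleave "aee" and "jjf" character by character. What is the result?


Interleaving "aee" and "jjf":
  Position 0: 'a' from first, 'j' from second => "aj"
  Position 1: 'e' from first, 'j' from second => "ej"
  Position 2: 'e' from first, 'f' from second => "ef"
Result: ajejef

ajejef


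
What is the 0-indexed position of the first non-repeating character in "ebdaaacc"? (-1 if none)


Input: ebdaaacc
Character frequencies:
  'a': 3
  'b': 1
  'c': 2
  'd': 1
  'e': 1
Scanning left to right for freq == 1:
  Position 0 ('e'): unique! => answer = 0

0


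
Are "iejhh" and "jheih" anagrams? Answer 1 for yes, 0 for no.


Strings: "iejhh", "jheih"
Sorted first:  ehhij
Sorted second: ehhij
Sorted forms match => anagrams

1


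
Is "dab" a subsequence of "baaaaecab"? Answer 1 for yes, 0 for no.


Check if "dab" is a subsequence of "baaaaecab"
Greedy scan:
  Position 0 ('b'): no match needed
  Position 1 ('a'): no match needed
  Position 2 ('a'): no match needed
  Position 3 ('a'): no match needed
  Position 4 ('a'): no match needed
  Position 5 ('e'): no match needed
  Position 6 ('c'): no match needed
  Position 7 ('a'): no match needed
  Position 8 ('b'): no match needed
Only matched 0/3 characters => not a subsequence

0


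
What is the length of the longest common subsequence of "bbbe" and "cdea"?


LCS of "bbbe" and "cdea"
DP table:
           c    d    e    a
      0    0    0    0    0
  b   0    0    0    0    0
  b   0    0    0    0    0
  b   0    0    0    0    0
  e   0    0    0    1    1
LCS length = dp[4][4] = 1

1


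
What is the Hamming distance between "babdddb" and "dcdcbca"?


Comparing "babdddb" and "dcdcbca" position by position:
  Position 0: 'b' vs 'd' => differ
  Position 1: 'a' vs 'c' => differ
  Position 2: 'b' vs 'd' => differ
  Position 3: 'd' vs 'c' => differ
  Position 4: 'd' vs 'b' => differ
  Position 5: 'd' vs 'c' => differ
  Position 6: 'b' vs 'a' => differ
Total differences (Hamming distance): 7

7


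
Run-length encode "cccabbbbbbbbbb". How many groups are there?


Input: cccabbbbbbbbbb
Scanning for consecutive runs:
  Group 1: 'c' x 3 (positions 0-2)
  Group 2: 'a' x 1 (positions 3-3)
  Group 3: 'b' x 10 (positions 4-13)
Total groups: 3

3


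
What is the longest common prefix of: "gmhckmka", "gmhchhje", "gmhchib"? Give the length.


Words: gmhckmka, gmhchhje, gmhchib
  Position 0: all 'g' => match
  Position 1: all 'm' => match
  Position 2: all 'h' => match
  Position 3: all 'c' => match
  Position 4: ('k', 'h', 'h') => mismatch, stop
LCP = "gmhc" (length 4)

4


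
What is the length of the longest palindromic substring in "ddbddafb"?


Input: "ddbddafb"
Checking substrings for palindromes:
  [0:5] "ddbdd" (len 5) => palindrome
  [1:4] "dbd" (len 3) => palindrome
  [0:2] "dd" (len 2) => palindrome
  [3:5] "dd" (len 2) => palindrome
Longest palindromic substring: "ddbdd" with length 5

5


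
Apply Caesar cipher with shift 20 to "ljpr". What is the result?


Caesar cipher: shift "ljpr" by 20
  'l' (pos 11) + 20 = pos 5 = 'f'
  'j' (pos 9) + 20 = pos 3 = 'd'
  'p' (pos 15) + 20 = pos 9 = 'j'
  'r' (pos 17) + 20 = pos 11 = 'l'
Result: fdjl

fdjl


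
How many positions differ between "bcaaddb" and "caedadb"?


Comparing "bcaaddb" and "caedadb" position by position:
  Position 0: 'b' vs 'c' => DIFFER
  Position 1: 'c' vs 'a' => DIFFER
  Position 2: 'a' vs 'e' => DIFFER
  Position 3: 'a' vs 'd' => DIFFER
  Position 4: 'd' vs 'a' => DIFFER
  Position 5: 'd' vs 'd' => same
  Position 6: 'b' vs 'b' => same
Positions that differ: 5

5
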